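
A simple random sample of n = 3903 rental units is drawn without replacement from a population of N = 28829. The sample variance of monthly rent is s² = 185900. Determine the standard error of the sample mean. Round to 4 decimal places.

6.4173

Under SRS without replacement, Var(ȳ) = (1 − f)·s²/n with f = n/N = 3903/28829 = 0.13538451.
Var(ȳ) = (1 − 0.13538451)·185900/3903 = 0.86461549·47.630028 = 41.18166.
SE(ȳ) = √(41.18166) = 6.4173.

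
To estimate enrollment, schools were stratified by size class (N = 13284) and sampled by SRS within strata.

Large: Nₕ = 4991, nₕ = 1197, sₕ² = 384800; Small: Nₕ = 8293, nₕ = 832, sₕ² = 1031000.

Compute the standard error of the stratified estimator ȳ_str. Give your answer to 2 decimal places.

21.66

Var(ȳ_str) = Σₕ Wₕ²(1 − fₕ)sₕ²/nₕ with Wₕ = Nₕ/N, N = 13284.
Large: Wₕ = 0.37571515; term = 0.37571515²·(1 − 0.23983170)·384800/1197 = 34.495947.
Small: Wₕ = 0.62428485; term = 0.62428485²·(1 − 0.10032558)·1031000/832 = 434.49653.
Sum = 468.99248.
SE = √(468.99248) = 21.66.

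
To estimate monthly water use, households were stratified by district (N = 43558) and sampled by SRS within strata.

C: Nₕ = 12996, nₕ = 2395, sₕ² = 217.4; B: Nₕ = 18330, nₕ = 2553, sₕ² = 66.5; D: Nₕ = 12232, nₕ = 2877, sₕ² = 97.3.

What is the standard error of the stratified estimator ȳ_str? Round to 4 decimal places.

0.1123

Var(ȳ_str) = Σₕ Wₕ²(1 − fₕ)sₕ²/nₕ with Wₕ = Nₕ/N, N = 43558.
C: Wₕ = 0.29836081; term = 0.29836081²·(1 − 0.18428747)·217.4/2395 = 0.0065913549.
B: Wₕ = 0.42081822; term = 0.42081822²·(1 − 0.13927987)·66.5/2553 = 0.0039702866.
D: Wₕ = 0.28082097; term = 0.28082097²·(1 − 0.23520275)·97.3/2877 = 0.0020397568.
Sum = 0.012601398.
SE = √(0.012601398) = 0.1123.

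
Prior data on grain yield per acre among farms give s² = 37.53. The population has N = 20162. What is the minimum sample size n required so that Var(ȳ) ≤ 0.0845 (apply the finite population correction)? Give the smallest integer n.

Without fpc, n₀ = s²/D = 37.53/0.0845 = 444.1420.
With fpc, (1 − n/N)·s²/n ≤ D requires n ≥ n₀/(1 + n₀/N) = 444.1420/(1 + 444.1420/20162) = 434.5690.
Rounding up, n = 435.

435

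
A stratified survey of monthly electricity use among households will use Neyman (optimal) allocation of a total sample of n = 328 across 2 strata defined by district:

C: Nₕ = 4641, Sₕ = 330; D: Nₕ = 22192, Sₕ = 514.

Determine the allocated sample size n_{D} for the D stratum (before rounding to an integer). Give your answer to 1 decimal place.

Neyman allocation: nₕ = n·NₕSₕ / Σⱼ NⱼSⱼ.
Σ NⱼSⱼ = 4641·330 + 22192·514 = 1.2938218 × 10^7.
n_{D} = 328·22192·514 / (1.2938218 × 10^7) = 289.2.

289.2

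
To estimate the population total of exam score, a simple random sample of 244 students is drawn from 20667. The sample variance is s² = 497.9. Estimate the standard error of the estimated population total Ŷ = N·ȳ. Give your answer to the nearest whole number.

29348

Var(Ŷ) = N²·Var(ȳ) = N²·(1 − n/N)·s²/n.
f = 244/20667 = 0.01180626; Var(ȳ) = 0.98819374·497.9/244 = 2.0164822.
Var(Ŷ) = 20667² · 2.0164822 = 8.6128974 × 10^8.
SE(Ŷ) = √(8.6128974 × 10^8) = 29348.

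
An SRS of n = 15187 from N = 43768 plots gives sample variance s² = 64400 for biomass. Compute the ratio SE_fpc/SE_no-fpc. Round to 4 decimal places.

f = n/N = 15187/43768 = 0.34698867.
SE_no-fpc = √(s²/n) = 2.0592399; SE_fpc = √((1−f)s²/n) = 1.6640535.
Ratio = √(1−f) = 0.80809117.

0.8081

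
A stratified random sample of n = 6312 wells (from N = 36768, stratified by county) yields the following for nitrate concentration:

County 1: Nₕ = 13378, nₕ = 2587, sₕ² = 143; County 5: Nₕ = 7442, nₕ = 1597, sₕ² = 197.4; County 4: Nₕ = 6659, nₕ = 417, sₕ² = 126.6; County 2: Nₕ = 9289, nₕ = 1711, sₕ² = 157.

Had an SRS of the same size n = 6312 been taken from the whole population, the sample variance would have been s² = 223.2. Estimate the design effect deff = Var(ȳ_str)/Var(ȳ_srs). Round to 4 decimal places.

Var(ȳ_str) = Σ Wₕ²(1−fₕ)sₕ²/nₕ with Wₕ = Nₕ/36768:
  County 1: (13378/36768)²·(1−2587/13378)·143/2587 = 0.005902724
  County 5: (7442/36768)²·(1−1597/7442)·197.4/1597 = 0.0039771906
  County 4: (6659/36768)²·(1−417/6659)·126.6/417 = 0.0093344862
  County 2: (9289/36768)²·(1−1711/9289)·157/1711 = 0.0047778575
  → Var(ȳ_str) = 0.023992258.
Var(ȳ_srs) = (1 − 6312/36768)·223.2/6312 = 0.029290721.
deff = 0.023992258 / 0.029290721 = 0.8191.

0.8191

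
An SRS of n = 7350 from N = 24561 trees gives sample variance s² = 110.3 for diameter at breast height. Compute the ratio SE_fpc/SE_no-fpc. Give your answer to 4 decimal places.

f = n/N = 7350/24561 = 0.29925492.
SE_no-fpc = √(s²/n) = 0.12250226; SE_fpc = √((1−f)s²/n) = 0.10254727.
Ratio = √(1−f) = 0.83710518.

0.8371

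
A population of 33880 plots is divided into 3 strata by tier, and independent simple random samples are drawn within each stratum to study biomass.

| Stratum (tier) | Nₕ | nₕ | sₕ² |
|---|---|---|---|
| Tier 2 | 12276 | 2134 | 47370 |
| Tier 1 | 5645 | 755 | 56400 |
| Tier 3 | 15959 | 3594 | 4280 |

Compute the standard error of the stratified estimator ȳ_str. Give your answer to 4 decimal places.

Var(ȳ_str) = Σₕ Wₕ²(1 − fₕ)sₕ²/nₕ with Wₕ = Nₕ/N, N = 33880.
Tier 2: Wₕ = 0.36233766; term = 0.36233766²·(1 − 0.17383513)·47370/2134 = 2.4077015.
Tier 1: Wₕ = 0.16661747; term = 0.16661747²·(1 − 0.13374668)·56400/755 = 1.7964625.
Tier 3: Wₕ = 0.47104486; term = 0.47104486²·(1 − 0.22520208)·4280/3594 = 0.20472868.
Sum = 4.4088927.
SE = √(4.4088927) = 2.0997.

2.0997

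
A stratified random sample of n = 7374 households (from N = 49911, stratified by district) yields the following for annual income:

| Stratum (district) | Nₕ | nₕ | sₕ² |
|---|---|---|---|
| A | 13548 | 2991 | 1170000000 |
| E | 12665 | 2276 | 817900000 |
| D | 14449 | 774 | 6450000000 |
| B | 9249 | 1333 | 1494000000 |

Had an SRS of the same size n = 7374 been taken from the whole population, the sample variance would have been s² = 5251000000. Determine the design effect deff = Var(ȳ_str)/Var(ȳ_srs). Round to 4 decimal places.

Var(ȳ_str) = Σ Wₕ²(1−fₕ)sₕ²/nₕ with Wₕ = Nₕ/49911:
  A: (13548/49911)²·(1−2991/13548)·1170000000/2991 = 22459.114
  E: (12665/49911)²·(1−2276/12665)·817900000/2276 = 18980.793
  D: (14449/49911)²·(1−774/14449)·6450000000/774 = 660984.59
  B: (9249/49911)²·(1−1333/9249)·1494000000/1333 = 32940.37
  → Var(ȳ_str) = 735364.87.
Var(ȳ_srs) = (1 − 7374/49911)·5251000000/7374 = 606889.29.
deff = 735364.87 / 606889.29 = 1.2117.

1.2117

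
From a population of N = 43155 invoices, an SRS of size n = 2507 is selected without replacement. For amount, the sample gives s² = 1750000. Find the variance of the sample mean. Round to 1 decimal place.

657.5

Under SRS without replacement, Var(ȳ) = (1 − f)·s²/n with f = n/N = 2507/43155 = 0.05809292.
Var(ȳ) = (1 − 0.05809292)·1750000/2507 = 0.94190708·698.04547 = 657.49397.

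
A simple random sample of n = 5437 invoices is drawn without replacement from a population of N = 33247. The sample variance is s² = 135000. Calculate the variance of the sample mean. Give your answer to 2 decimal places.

Under SRS without replacement, Var(ȳ) = (1 − f)·s²/n with f = n/N = 5437/33247 = 0.16353355.
Var(ȳ) = (1 − 0.16353355)·135000/5437 = 0.83646645·24.829869 = 20.769353.

20.77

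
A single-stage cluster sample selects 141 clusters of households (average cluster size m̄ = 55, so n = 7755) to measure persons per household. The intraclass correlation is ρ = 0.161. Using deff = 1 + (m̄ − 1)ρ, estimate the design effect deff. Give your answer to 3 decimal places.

deff = 1 + (55 − 1)·0.161 = 1 + 8.694 = 9.694.

9.694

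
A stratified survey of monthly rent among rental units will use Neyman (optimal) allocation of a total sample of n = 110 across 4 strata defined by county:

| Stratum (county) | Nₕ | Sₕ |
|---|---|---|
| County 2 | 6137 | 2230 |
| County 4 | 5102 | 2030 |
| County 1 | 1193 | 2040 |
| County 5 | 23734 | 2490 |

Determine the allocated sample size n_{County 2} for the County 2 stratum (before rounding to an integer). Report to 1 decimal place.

17.6

Neyman allocation: nₕ = n·NₕSₕ / Σⱼ NⱼSⱼ.
Σ NⱼSⱼ = 6137·2230 + 5102·2030 + 1193·2040 + 23734·2490 = 8.557395 × 10^7.
n_{County 2} = 110·6137·2230 / (8.557395 × 10^7) = 17.6.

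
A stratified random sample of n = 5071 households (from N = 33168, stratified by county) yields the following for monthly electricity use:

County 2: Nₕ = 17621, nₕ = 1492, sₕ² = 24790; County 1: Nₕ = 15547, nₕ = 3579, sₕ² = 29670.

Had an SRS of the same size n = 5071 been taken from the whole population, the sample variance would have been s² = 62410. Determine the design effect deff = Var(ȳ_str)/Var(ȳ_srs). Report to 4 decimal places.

0.5462

Var(ȳ_str) = Σ Wₕ²(1−fₕ)sₕ²/nₕ with Wₕ = Nₕ/33168:
  County 2: (17621/33168)²·(1−1492/17621)·24790/1492 = 4.2924686
  County 1: (15547/33168)²·(1−3579/15547)·29670/3579 = 1.4021209
  → Var(ȳ_str) = 5.6945895.
Var(ȳ_srs) = (1 − 5071/33168)·62410/5071 = 10.425604.
deff = 5.6945895 / 10.425604 = 0.5462.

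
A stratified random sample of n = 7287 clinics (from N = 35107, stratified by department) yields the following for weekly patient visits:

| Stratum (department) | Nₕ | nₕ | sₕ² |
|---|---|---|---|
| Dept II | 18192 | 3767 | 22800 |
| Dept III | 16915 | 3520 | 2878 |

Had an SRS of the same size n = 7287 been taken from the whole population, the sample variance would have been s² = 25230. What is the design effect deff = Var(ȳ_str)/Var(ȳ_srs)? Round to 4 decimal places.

0.5245

Var(ȳ_str) = Σ Wₕ²(1−fₕ)sₕ²/nₕ with Wₕ = Nₕ/35107:
  Dept II: (18192/35107)²·(1−3767/18192)·22800/3767 = 1.2886888
  Dept III: (16915/35107)²·(1−3520/16915)·2878/3520 = 0.15030569
  → Var(ȳ_str) = 1.4389945.
Var(ȳ_srs) = (1 − 7287/35107)·25230/7287 = 2.7436701.
deff = 1.4389945 / 2.7436701 = 0.5245.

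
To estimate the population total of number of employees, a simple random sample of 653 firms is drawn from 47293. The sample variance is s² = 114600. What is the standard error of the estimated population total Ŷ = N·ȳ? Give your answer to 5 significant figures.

622180

Var(Ŷ) = N²·Var(ȳ) = N²·(1 − n/N)·s²/n.
f = 653/47293 = 0.01380754; Var(ȳ) = 0.98619246·114600/653 = 173.07451.
Var(Ŷ) = 47293² · 173.07451 = 3.8710327 × 10^11.
SE(Ŷ) = √(3.8710327 × 10^11) = 622180.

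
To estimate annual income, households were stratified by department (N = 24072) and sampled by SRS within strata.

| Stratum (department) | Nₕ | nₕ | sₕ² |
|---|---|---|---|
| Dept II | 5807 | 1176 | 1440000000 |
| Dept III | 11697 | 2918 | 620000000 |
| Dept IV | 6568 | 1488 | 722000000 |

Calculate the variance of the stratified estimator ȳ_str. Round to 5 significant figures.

Var(ȳ_str) = Σₕ Wₕ²(1 − fₕ)sₕ²/nₕ with Wₕ = Nₕ/N, N = 24072.
Dept II: Wₕ = 0.24123463; term = 0.24123463²·(1 − 0.20251421)·1440000000/1176 = 56827.353.
Dept III: Wₕ = 0.48591725; term = 0.48591725²·(1 − 0.24946567)·620000000/2918 = 37653.174.
Dept IV: Wₕ = 0.27284812; term = 0.27284812²·(1 − 0.22655298)·722000000/1488 = 27938.737.
Sum = 122419.26.

122420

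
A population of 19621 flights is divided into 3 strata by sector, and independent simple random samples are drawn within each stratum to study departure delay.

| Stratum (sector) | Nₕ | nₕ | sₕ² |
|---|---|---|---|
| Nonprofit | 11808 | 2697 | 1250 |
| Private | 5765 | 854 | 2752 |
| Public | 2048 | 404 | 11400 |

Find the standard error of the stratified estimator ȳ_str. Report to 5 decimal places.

Var(ȳ_str) = Σₕ Wₕ²(1 − fₕ)sₕ²/nₕ with Wₕ = Nₕ/N, N = 19621.
Nonprofit: Wₕ = 0.60180419; term = 0.60180419²·(1 − 0.22840447)·1250/2697 = 0.12951772.
Private: Wₕ = 0.29381785; term = 0.29381785²·(1 − 0.14813530)·2752/854 = 0.23698318.
Public: Wₕ = 0.10437796; term = 0.10437796²·(1 − 0.19726562)·11400/404 = 0.24678171.
Sum = 0.61328261.
SE = √(0.61328261) = 0.78312.

0.78312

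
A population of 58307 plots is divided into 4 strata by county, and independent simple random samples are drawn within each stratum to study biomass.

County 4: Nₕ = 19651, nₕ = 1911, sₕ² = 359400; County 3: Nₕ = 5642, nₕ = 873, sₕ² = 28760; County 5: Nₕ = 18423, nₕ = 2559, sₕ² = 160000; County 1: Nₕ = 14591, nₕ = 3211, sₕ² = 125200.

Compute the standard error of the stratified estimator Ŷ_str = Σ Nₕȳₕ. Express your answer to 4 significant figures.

302000

Var(Ŷ_str) = Σₕ Nₕ²(1 − fₕ)sₕ²/nₕ.
County 4: 19651²·(1 − 1911/19651)·359400/1911 = 6.5562523 × 10^10.
County 3: 5642²·(1 − 873/5642)·28760/873 = 8.8641081 × 10^8.
County 5: 18423²·(1 − 2559/18423)·160000/2559 = 1.8273543 × 10^10.
County 1: 14591²·(1 − 3211/14591)·125200/3211 = 6.474278 × 10^9.
Sum = 9.1196755 × 10^10.
SE = √(9.1196755 × 10^10) = 302000.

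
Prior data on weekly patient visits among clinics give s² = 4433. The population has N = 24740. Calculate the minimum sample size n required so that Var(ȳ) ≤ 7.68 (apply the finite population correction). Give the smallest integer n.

Without fpc, n₀ = s²/D = 4433/7.68 = 577.2135.
With fpc, (1 − n/N)·s²/n ≤ D requires n ≥ n₀/(1 + n₀/N) = 577.2135/(1 + 577.2135/24740) = 564.0535.
Rounding up, n = 565.

565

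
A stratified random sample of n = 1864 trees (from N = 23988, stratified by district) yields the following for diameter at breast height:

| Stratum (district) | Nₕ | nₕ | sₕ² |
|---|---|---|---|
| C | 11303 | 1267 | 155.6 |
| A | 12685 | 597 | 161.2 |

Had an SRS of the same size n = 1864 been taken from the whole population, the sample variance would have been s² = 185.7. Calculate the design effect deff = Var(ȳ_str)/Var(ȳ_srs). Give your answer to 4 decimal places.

1.0466

Var(ȳ_str) = Σ Wₕ²(1−fₕ)sₕ²/nₕ with Wₕ = Nₕ/23988:
  C: (11303/23988)²·(1−1267/11303)·155.6/1267 = 0.02421025
  A: (12685/23988)²·(1−597/12685)·161.2/597 = 0.071952775
  → Var(ȳ_str) = 0.096163025.
Var(ȳ_srs) = (1 − 1864/23988)·185.7/1864 = 0.091883093.
deff = 0.096163025 / 0.091883093 = 1.0466.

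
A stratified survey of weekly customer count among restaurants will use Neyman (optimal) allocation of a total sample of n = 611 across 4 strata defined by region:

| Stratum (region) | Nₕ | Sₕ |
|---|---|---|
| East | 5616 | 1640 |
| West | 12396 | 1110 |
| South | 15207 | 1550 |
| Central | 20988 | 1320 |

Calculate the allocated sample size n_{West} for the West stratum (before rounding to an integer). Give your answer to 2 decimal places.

Neyman allocation: nₕ = n·NₕSₕ / Σⱼ NⱼSⱼ.
Σ NⱼSⱼ = 5616·1640 + 12396·1110 + 15207·1550 + 20988·1320 = 7.424481 × 10^7.
n_{West} = 611·12396·1110 / (7.424481 × 10^7) = 113.23.

113.23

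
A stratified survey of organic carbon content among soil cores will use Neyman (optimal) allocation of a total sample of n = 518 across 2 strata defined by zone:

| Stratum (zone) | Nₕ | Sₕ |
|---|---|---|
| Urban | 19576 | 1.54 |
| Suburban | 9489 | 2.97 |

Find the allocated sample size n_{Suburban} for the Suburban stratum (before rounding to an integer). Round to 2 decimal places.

Neyman allocation: nₕ = n·NₕSₕ / Σⱼ NⱼSⱼ.
Σ NⱼSⱼ = 19576·1.54 + 9489·2.97 = 58329.37.
n_{Suburban} = 518·9489·2.97 / 58329.37 = 250.28.

250.28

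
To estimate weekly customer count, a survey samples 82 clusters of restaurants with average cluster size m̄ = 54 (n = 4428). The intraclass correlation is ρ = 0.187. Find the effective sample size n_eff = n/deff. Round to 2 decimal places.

405.83

deff = 1 + (54 − 1)·0.187 = 1 + 9.911 = 10.911.
n_eff = 4428 / 10.911 = 405.83.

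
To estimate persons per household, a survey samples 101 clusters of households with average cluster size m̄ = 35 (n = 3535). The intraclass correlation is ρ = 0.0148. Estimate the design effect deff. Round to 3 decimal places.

deff = 1 + (35 − 1)·0.0148 = 1 + 0.5032 = 1.5032.

1.503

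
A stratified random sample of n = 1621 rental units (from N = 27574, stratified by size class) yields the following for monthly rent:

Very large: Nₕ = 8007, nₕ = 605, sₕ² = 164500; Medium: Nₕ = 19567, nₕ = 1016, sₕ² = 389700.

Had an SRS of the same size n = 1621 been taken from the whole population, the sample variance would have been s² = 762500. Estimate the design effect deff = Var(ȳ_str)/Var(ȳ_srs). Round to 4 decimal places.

Var(ȳ_str) = Σ Wₕ²(1−fₕ)sₕ²/nₕ with Wₕ = Nₕ/27574:
  Very large: (8007/27574)²·(1−605/8007)·164500/605 = 21.194828
  Medium: (19567/27574)²·(1−1016/19567)·389700/1016 = 183.11703
  → Var(ȳ_str) = 204.31186.
Var(ȳ_srs) = (1 − 1621/27574)·762500/1621 = 442.73579.
deff = 204.31186 / 442.73579 = 0.4615.

0.4615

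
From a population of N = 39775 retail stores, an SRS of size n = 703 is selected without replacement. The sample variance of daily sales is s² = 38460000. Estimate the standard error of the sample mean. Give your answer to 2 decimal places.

231.82

Under SRS without replacement, Var(ȳ) = (1 − f)·s²/n with f = n/N = 703/39775 = 0.01767442.
Var(ȳ) = (1 − 0.01767442)·38460000/703 = 0.98232558·54708.393 = 53741.454.
SE(ȳ) = √(53741.454) = 231.82.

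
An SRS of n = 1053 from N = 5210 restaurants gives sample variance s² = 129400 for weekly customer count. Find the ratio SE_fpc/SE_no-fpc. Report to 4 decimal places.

0.8932

f = n/N = 1053/5210 = 0.20211132.
SE_no-fpc = √(s²/n) = 11.08544; SE_fpc = √((1−f)s²/n) = 9.9020269.
Ratio = √(1−f) = 0.89324615.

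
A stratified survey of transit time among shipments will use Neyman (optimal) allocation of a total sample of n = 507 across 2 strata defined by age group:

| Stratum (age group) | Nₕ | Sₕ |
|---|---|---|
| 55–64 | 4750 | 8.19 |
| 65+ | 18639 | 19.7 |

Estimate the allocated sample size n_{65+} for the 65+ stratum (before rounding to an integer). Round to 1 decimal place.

458.4

Neyman allocation: nₕ = n·NₕSₕ / Σⱼ NⱼSⱼ.
Σ NⱼSⱼ = 4750·8.19 + 18639·19.7 = 406090.8.
n_{65+} = 507·18639·19.7 / 406090.8 = 458.4.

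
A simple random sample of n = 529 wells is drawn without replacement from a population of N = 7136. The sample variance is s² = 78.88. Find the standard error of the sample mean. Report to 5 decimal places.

Under SRS without replacement, Var(ȳ) = (1 − f)·s²/n with f = n/N = 529/7136 = 0.07413117.
Var(ȳ) = (1 − 0.07413117)·78.88/529 = 0.92586883·0.14911153 = 0.13805772.
SE(ȳ) = √(0.13805772) = 0.37156.

0.37156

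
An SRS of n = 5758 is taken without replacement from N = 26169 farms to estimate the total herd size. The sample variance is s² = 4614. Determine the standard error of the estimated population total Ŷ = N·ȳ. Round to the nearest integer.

20688

Var(Ŷ) = N²·Var(ȳ) = N²·(1 − n/N)·s²/n.
f = 5758/26169 = 0.22003133; Var(ȳ) = 0.77996867·4614/5758 = 0.62500441.
Var(Ŷ) = 26169² · 0.62500441 = 4.2801337 × 10^8.
SE(Ŷ) = √(4.2801337 × 10^8) = 20688.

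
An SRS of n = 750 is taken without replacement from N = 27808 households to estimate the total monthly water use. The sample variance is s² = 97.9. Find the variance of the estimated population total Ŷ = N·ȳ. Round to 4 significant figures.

9.822 × 10^7

Var(Ŷ) = N²·Var(ȳ) = N²·(1 − n/N)·s²/n.
f = 750/27808 = 0.02697066; Var(ȳ) = 0.97302934·97.9/750 = 0.12701276.
Var(Ŷ) = 27808² · 0.12701276 = 9.8217045 × 10^7.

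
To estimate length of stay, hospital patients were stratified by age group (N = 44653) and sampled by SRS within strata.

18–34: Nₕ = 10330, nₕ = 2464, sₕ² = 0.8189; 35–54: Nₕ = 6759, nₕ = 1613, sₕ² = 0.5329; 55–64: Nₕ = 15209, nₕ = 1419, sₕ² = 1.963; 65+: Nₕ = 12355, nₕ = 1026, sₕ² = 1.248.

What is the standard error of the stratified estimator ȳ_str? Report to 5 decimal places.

Var(ȳ_str) = Σₕ Wₕ²(1 − fₕ)sₕ²/nₕ with Wₕ = Nₕ/N, N = 44653.
18–34: Wₕ = 0.23133944; term = 0.23133944²·(1 − 0.23852856)·0.8189/2464 = 1.3543882 × 10^-5.
35–54: Wₕ = 0.15136721; term = 0.15136721²·(1 − 0.23864477)·0.5329/1613 = 5.7631815 × 10^-6.
55–64: Wₕ = 0.34060421; term = 0.34060421²·(1 − 0.09330002)·1.963/1419 = 1.4551292 × 10^-4.
65+: Wₕ = 0.27668914; term = 0.27668914²·(1 − 0.08304330)·1.248/1026 = 8.5388673 × 10^-5.
Sum = 2.5020866 × 10^-4.
SE = √(2.5020866 × 10^-4) = 0.01582.

0.01582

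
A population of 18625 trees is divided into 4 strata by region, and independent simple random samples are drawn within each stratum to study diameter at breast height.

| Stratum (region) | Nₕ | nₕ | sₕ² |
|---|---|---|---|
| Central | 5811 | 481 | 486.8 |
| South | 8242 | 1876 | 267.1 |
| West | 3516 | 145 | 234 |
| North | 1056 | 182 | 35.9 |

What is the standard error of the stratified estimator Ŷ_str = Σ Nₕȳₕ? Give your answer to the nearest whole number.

Var(Ŷ_str) = Σₕ Nₕ²(1 − fₕ)sₕ²/nₕ.
Central: 5811²·(1 − 481/5811)·486.8/481 = 3.1346105 × 10^7.
South: 8242²·(1 − 1876/8242)·267.1/1876 = 7.4703388 × 10^6.
West: 3516²·(1 − 145/3516)·234/145 = 1.9127379 × 10^7.
North: 1056²·(1 − 182/1056)·35.9/182 = 182053.24.
Sum = 5.8125876 × 10^7.
SE = √(5.8125876 × 10^7) = 7624.

7624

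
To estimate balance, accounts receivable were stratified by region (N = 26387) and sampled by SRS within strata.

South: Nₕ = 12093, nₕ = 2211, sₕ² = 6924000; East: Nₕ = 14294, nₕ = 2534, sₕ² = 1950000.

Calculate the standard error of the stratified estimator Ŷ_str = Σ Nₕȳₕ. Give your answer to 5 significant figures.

Var(Ŷ_str) = Σₕ Nₕ²(1 − fₕ)sₕ²/nₕ.
South: 12093²·(1 − 2211/12093)·6924000/2211 = 3.7423743 × 10^11.
East: 14294²·(1 − 2534/14294)·1950000/2534 = 1.2935675 × 10^11.
Sum = 5.0359418 × 10^11.
SE = √(5.0359418 × 10^11) = 709640.

709640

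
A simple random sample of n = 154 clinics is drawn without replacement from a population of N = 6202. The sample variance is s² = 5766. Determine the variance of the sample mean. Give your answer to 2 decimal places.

36.51

Under SRS without replacement, Var(ȳ) = (1 − f)·s²/n with f = n/N = 154/6202 = 0.02483070.
Var(ȳ) = (1 − 0.02483070)·5766/154 = 0.97516930·37.441558 = 36.511858.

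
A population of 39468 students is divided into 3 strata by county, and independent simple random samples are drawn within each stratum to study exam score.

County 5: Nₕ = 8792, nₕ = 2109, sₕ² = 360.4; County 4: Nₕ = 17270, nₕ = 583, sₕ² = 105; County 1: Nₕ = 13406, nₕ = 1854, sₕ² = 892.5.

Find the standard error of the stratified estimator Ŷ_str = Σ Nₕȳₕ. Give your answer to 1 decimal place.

11683.1

Var(Ŷ_str) = Σₕ Nₕ²(1 − fₕ)sₕ²/nₕ.
County 5: 8792²·(1 − 2109/8792)·360.4/2109 = 1.0040777 × 10^7.
County 4: 17270²·(1 − 583/17270)·105/583 = 5.1902867 × 10^7.
County 1: 13406²·(1 − 1854/13406)·892.5/1854 = 7.4551243 × 10^7.
Sum = 1.3649489 × 10^8.
SE = √(1.3649489 × 10^8) = 11683.1.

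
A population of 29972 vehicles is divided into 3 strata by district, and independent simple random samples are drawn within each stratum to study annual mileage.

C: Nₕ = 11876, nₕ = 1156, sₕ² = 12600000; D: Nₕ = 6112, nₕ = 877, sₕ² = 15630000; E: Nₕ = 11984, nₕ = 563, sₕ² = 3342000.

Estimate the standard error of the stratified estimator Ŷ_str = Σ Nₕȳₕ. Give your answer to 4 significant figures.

Var(Ŷ_str) = Σₕ Nₕ²(1 − fₕ)sₕ²/nₕ.
C: 11876²·(1 − 1156/11876)·12600000/1156 = 1.3876428 × 10^12.
D: 6112²·(1 − 877/6112)·15630000/877 = 5.7024228 × 10^11.
E: 11984²·(1 − 563/11984)·3342000/563 = 8.1246373 × 10^11.
Sum = 2.7703488 × 10^12.
SE = √(2.7703488 × 10^12) = 1.664 × 10^6.

1.664 × 10^6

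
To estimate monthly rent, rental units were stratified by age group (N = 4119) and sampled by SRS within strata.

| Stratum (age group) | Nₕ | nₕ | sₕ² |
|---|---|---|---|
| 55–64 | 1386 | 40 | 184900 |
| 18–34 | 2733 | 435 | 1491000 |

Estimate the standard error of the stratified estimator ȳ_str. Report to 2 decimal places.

Var(ȳ_str) = Σₕ Wₕ²(1 − fₕ)sₕ²/nₕ with Wₕ = Nₕ/N, N = 4119.
55–64: Wₕ = 0.33648944; term = 0.33648944²·(1 − 0.02886003)·184900/40 = 508.27837.
18–34: Wₕ = 0.66351056; term = 0.66351056²·(1 − 0.15916575)·1491000/435 = 1268.8038.
Sum = 1777.0822.
SE = √(1777.0822) = 42.16.

42.16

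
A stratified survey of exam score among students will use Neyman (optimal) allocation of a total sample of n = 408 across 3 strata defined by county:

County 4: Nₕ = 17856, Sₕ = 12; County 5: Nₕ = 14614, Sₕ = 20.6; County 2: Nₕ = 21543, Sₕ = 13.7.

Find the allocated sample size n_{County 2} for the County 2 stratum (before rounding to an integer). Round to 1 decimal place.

148.6

Neyman allocation: nₕ = n·NₕSₕ / Σⱼ NⱼSⱼ.
Σ NⱼSⱼ = 17856·12 + 14614·20.6 + 21543·13.7 = 810459.5.
n_{County 2} = 408·21543·13.7 / 810459.5 = 148.6.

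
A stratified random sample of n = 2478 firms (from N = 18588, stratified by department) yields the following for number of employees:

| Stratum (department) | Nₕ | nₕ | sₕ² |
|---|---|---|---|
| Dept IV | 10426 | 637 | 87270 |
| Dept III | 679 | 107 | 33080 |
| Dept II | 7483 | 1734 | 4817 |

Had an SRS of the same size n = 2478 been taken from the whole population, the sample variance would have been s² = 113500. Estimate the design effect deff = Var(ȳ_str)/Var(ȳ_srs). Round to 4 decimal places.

1.0369

Var(ȳ_str) = Σ Wₕ²(1−fₕ)sₕ²/nₕ with Wₕ = Nₕ/18588:
  Dept IV: (10426/18588)²·(1−637/10426)·87270/637 = 40.468422
  Dept III: (679/18588)²·(1−107/679)·33080/107 = 0.34752192
  Dept II: (7483/18588)²·(1−1734/7483)·4817/1734 = 0.34588385
  → Var(ȳ_str) = 41.161828.
Var(ȳ_srs) = (1 − 2478/18588)·113500/2478 = 39.696977.
deff = 41.161828 / 39.696977 = 1.0369.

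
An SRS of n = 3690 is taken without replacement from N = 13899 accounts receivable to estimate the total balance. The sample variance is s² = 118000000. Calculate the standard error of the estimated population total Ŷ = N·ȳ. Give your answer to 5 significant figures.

Var(Ŷ) = N²·Var(ȳ) = N²·(1 − n/N)·s²/n.
f = 3690/13899 = 0.26548673; Var(ȳ) = 0.73451327·118000000/3690 = 23488.5.
Var(Ŷ) = 13899² · 23488.5 = 4.5375601 × 10^12.
SE(Ŷ) = √(4.5375601 × 10^12) = 2.1302 × 10^6.

2.1302 × 10^6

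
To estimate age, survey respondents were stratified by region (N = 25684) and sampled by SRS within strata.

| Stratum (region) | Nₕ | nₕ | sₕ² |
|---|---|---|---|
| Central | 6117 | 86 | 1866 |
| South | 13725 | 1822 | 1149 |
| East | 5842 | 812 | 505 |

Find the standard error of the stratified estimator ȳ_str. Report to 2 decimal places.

Var(ȳ_str) = Σₕ Wₕ²(1 − fₕ)sₕ²/nₕ with Wₕ = Nₕ/N, N = 25684.
Central: Wₕ = 0.23816384; term = 0.23816384²·(1 − 0.01405918)·1866/86 = 1.2134326.
South: Wₕ = 0.53437938; term = 0.53437938²·(1 − 0.13275046)·1149/1822 = 0.1561763.
East: Wₕ = 0.22745678; term = 0.22745678²·(1 − 0.13899350)·505/812 = 0.027703814.
Sum = 1.3973127.
SE = √(1.3973127) = 1.18.

1.18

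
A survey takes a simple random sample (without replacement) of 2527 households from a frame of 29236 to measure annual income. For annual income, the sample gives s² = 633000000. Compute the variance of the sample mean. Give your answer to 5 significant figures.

Under SRS without replacement, Var(ȳ) = (1 − f)·s²/n with f = n/N = 2527/29236 = 0.08643453.
Var(ȳ) = (1 − 0.08643453)·633000000/2527 = 0.91356547·250494.66 = 228843.27.

228840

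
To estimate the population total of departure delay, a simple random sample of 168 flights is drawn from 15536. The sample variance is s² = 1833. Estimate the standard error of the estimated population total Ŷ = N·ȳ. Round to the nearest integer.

Var(Ŷ) = N²·Var(ȳ) = N²·(1 − n/N)·s²/n.
f = 168/15536 = 0.01081359; Var(ȳ) = 0.98918641·1833/168 = 10.79273.
Var(Ŷ) = 15536² · 10.79273 = 2.6050121 × 10^9.
SE(Ŷ) = √(2.6050121 × 10^9) = 51039.

51039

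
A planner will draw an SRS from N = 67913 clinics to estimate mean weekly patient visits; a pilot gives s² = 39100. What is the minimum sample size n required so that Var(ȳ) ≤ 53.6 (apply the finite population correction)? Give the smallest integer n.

722

Without fpc, n₀ = s²/D = 39100/53.6 = 729.4776.
With fpc, (1 − n/N)·s²/n ≤ D requires n ≥ n₀/(1 + n₀/N) = 729.4776/(1 + 729.4776/67913) = 721.7253.
Rounding up, n = 722.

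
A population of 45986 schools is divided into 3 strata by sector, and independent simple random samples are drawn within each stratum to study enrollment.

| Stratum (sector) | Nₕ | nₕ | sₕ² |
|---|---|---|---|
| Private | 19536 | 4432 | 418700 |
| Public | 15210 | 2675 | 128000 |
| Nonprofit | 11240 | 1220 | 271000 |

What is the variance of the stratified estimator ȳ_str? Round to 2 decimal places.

29.33

Var(ȳ_str) = Σₕ Wₕ²(1 − fₕ)sₕ²/nₕ with Wₕ = Nₕ/N, N = 45986.
Private: Wₕ = 0.42482495; term = 0.42482495²·(1 − 0.22686323)·418700/4432 = 13.181947.
Public: Wₕ = 0.33075284; term = 0.33075284²·(1 − 0.17587114)·128000/2675 = 4.3140827.
Nonprofit: Wₕ = 0.24442222; term = 0.24442222²·(1 − 0.10854093)·271000/1220 = 11.830204.
Sum = 29.326234.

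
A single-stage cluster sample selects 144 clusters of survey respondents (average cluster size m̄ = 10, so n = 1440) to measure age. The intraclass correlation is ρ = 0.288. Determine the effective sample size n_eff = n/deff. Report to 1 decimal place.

deff = 1 + (10 − 1)·0.288 = 1 + 2.592 = 3.592.
n_eff = 1440 / 3.592 = 400.9.

400.9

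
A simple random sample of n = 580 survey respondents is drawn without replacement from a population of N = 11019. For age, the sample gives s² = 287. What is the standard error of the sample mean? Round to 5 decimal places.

Under SRS without replacement, Var(ȳ) = (1 − f)·s²/n with f = n/N = 580/11019 = 0.05263636.
Var(ȳ) = (1 − 0.05263636)·287/580 = 0.94736364·0.49482759 = 0.46878167.
SE(ȳ) = √(0.46878167) = 0.68468.

0.68468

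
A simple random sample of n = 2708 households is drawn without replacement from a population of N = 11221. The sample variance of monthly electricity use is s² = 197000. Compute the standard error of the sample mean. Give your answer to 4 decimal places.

Under SRS without replacement, Var(ȳ) = (1 − f)·s²/n with f = n/N = 2708/11221 = 0.24133321.
Var(ȳ) = (1 − 0.24133321)·197000/2708 = 0.75866679·72.747415 = 55.191048.
SE(ȳ) = √(55.191048) = 7.4291.

7.4291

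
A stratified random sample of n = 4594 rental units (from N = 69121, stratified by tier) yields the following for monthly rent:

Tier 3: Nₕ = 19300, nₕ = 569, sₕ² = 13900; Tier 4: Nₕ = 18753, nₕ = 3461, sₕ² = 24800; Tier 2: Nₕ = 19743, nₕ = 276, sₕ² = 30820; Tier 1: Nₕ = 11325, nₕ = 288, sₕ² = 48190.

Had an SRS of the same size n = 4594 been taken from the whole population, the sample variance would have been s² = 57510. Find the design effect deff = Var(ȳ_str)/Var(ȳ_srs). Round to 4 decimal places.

1.3382

Var(ȳ_str) = Σ Wₕ²(1−fₕ)sₕ²/nₕ with Wₕ = Nₕ/69121:
  Tier 3: (19300/69121)²·(1−569/19300)·13900/569 = 1.8484205
  Tier 4: (18753/69121)²·(1−3461/18753)·24800/3461 = 0.4300957
  Tier 2: (19743/69121)²·(1−276/19743)·30820/276 = 8.9828821
  Tier 1: (11325/69121)²·(1−288/11325)·48190/288 = 4.3775757
  → Var(ȳ_str) = 15.638974.
Var(ȳ_srs) = (1 − 4594/69121)·57510/4594 = 11.686483.
deff = 15.638974 / 11.686483 = 1.3382.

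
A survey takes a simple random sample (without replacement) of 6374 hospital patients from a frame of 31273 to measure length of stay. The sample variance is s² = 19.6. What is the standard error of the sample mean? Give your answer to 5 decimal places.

0.04948

Under SRS without replacement, Var(ȳ) = (1 − f)·s²/n with f = n/N = 6374/31273 = 0.20381799.
Var(ȳ) = (1 − 0.20381799)·19.6/6374 = 0.79618201·0.0030749922 = 0.0024482534.
SE(ȳ) = √(0.0024482534) = 0.04948.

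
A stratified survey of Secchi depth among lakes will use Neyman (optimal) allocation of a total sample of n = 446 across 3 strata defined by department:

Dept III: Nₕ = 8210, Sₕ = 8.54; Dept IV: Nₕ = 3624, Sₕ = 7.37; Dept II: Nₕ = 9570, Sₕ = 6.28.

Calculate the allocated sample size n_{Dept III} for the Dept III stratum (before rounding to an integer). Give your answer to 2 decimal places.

Neyman allocation: nₕ = n·NₕSₕ / Σⱼ NⱼSⱼ.
Σ NⱼSⱼ = 8210·8.54 + 3624·7.37 + 9570·6.28 = 156921.88.
n_{Dept III} = 446·8210·8.54 / 156921.88 = 199.27.

199.27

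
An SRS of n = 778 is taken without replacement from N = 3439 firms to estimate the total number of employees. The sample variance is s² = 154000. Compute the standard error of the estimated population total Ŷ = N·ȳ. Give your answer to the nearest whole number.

Var(Ŷ) = N²·Var(ȳ) = N²·(1 − n/N)·s²/n.
f = 778/3439 = 0.22622855; Var(ȳ) = 0.77377145·154000/778 = 153.16299.
Var(Ŷ) = 3439² · 153.16299 = 1.811416 × 10^9.
SE(Ŷ) = √(1.811416 × 10^9) = 42561.

42561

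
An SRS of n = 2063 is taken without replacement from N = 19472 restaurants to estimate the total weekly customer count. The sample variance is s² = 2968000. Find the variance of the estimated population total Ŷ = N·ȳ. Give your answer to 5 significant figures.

4.8770 × 10^11

Var(Ŷ) = N²·Var(ȳ) = N²·(1 − n/N)·s²/n.
f = 2063/19472 = 0.10594700; Var(ȳ) = 0.89405300·2968000/2063 = 1286.2575.
Var(Ŷ) = 19472² · 1286.2575 = 4.8769583 × 10^11.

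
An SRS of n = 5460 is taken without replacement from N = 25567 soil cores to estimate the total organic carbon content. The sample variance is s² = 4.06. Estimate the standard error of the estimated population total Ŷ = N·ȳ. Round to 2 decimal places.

618.27

Var(Ŷ) = N²·Var(ȳ) = N²·(1 − n/N)·s²/n.
f = 5460/25567 = 0.21355654; Var(ȳ) = 0.78644346·4.06/5460 = 5.8479129 × 10^-4.
Var(Ŷ) = 25567² · (5.8479129 × 10^-4) = 382261.39.
SE(Ŷ) = √(382261.39) = 618.27.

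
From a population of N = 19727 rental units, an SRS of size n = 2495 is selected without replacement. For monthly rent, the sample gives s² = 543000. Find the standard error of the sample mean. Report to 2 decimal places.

13.79

Under SRS without replacement, Var(ȳ) = (1 − f)·s²/n with f = n/N = 2495/19727 = 0.12647640.
Var(ȳ) = (1 − 0.12647640)·543000/2495 = 0.87352360·217.63527 = 190.10954.
SE(ȳ) = √(190.10954) = 13.79.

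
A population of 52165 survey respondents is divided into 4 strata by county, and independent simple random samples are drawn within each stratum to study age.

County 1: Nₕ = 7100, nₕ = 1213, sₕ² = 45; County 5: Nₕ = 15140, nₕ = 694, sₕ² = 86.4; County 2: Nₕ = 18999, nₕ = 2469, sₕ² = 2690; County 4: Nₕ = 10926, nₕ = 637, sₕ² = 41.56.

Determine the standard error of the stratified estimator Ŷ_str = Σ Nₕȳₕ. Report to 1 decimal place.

Var(Ŷ_str) = Σₕ Nₕ²(1 − fₕ)sₕ²/nₕ.
County 1: 7100²·(1 − 1213/7100)·45/1213 = 1.5506154 × 10^6.
County 5: 15140²·(1 − 694/15140)·86.4/694 = 2.7228753 × 10^7.
County 2: 18999²·(1 − 2469/18999)·2690/2469 = 3.4216437 × 10^8.
County 4: 10926²·(1 − 637/10926)·41.56/637 = 7.3344993 × 10^6.
Sum = 3.7827824 × 10^8.
SE = √(3.7827824 × 10^8) = 19449.4.

19449.4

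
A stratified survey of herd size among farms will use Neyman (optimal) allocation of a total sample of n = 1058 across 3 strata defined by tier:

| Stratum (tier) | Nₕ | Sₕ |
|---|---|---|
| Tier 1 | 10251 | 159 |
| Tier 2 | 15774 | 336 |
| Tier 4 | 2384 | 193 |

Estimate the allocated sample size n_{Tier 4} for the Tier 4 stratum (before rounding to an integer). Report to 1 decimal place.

65.9

Neyman allocation: nₕ = n·NₕSₕ / Σⱼ NⱼSⱼ.
Σ NⱼSⱼ = 10251·159 + 15774·336 + 2384·193 = 7.390085 × 10^6.
n_{Tier 4} = 1058·2384·193 / (7.390085 × 10^6) = 65.9.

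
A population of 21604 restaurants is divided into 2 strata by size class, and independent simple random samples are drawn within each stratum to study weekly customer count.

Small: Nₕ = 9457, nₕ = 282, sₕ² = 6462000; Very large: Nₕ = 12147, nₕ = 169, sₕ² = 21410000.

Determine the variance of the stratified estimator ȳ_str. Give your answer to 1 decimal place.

Var(ȳ_str) = Σₕ Wₕ²(1 − fₕ)sₕ²/nₕ with Wₕ = Nₕ/N, N = 21604.
Small: Wₕ = 0.43774301; term = 0.43774301²·(1 − 0.02981918)·6462000/282 = 4259.9938.
Very large: Wₕ = 0.56225699; term = 0.56225699²·(1 − 0.01391290)·21410000/169 = 39492.531.
Sum = 43752.525.

43752.5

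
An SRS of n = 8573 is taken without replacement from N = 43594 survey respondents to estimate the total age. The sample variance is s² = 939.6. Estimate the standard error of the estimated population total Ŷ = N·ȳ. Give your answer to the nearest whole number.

12935

Var(Ŷ) = N²·Var(ȳ) = N²·(1 − n/N)·s²/n.
f = 8573/43594 = 0.19665550; Var(ȳ) = 0.80334450·939.6/8573 = 0.088046482.
Var(Ŷ) = 43594² · 0.088046482 = 1.6732678 × 10^8.
SE(Ŷ) = √(1.6732678 × 10^8) = 12935.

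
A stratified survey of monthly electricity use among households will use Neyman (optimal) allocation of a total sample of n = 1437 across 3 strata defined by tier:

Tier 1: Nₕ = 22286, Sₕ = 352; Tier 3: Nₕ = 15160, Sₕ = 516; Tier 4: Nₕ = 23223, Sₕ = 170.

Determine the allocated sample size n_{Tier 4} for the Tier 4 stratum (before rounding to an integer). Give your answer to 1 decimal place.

289.2

Neyman allocation: nₕ = n·NₕSₕ / Σⱼ NⱼSⱼ.
Σ NⱼSⱼ = 22286·352 + 15160·516 + 23223·170 = 1.9615142 × 10^7.
n_{Tier 4} = 1437·23223·170 / (1.9615142 × 10^7) = 289.2.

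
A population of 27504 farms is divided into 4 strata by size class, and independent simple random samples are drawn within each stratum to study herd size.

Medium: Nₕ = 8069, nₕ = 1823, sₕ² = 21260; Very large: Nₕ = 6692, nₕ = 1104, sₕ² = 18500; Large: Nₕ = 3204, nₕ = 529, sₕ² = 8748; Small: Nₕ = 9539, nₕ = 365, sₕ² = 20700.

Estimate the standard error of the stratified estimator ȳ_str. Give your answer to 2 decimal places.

Var(ȳ_str) = Σₕ Wₕ²(1 − fₕ)sₕ²/nₕ with Wₕ = Nₕ/N, N = 27504.
Medium: Wₕ = 0.29337551; term = 0.29337551²·(1 − 0.22592638)·21260/1823 = 0.77697415.
Very large: Wₕ = 0.24331006; term = 0.24331006²·(1 − 0.16497310)·18500/1104 = 0.82836791.
Large: Wₕ = 0.11649215; term = 0.11649215²·(1 − 0.16510612)·8748/529 = 0.18736034.
Small: Wₕ = 0.34682228; term = 0.34682228²·(1 − 0.03826397)·20700/365 = 6.5606572.
Sum = 8.3533596.
SE = √(8.3533596) = 2.89.

2.89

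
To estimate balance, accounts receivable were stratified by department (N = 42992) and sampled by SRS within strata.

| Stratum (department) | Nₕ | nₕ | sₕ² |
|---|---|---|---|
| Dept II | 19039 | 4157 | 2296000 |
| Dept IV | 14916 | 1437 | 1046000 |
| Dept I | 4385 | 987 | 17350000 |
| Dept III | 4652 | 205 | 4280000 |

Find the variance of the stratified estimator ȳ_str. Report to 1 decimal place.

539.2

Var(ȳ_str) = Σₕ Wₕ²(1 − fₕ)sₕ²/nₕ with Wₕ = Nₕ/N, N = 42992.
Dept II: Wₕ = 0.44284983; term = 0.44284983²·(1 − 0.21834130)·2296000/4157 = 84.668525.
Dept IV: Wₕ = 0.34694827; term = 0.34694827²·(1 − 0.09633950)·1046000/1437 = 79.178937.
Dept I: Wₕ = 0.10199572; term = 0.10199572²·(1 − 0.22508552)·17350000/987 = 141.70984.
Dept III: Wₕ = 0.10820618; term = 0.10820618²·(1 − 0.04406707)·4280000/205 = 233.67995.
Sum = 539.23725.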